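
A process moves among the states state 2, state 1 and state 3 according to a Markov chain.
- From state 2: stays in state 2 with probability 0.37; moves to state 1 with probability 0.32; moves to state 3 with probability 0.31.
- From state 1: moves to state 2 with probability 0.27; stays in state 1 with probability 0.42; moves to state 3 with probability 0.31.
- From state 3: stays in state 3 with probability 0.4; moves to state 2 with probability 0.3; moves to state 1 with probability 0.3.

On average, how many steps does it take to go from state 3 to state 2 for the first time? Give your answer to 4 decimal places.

Let t(s) be the expected number of steps to first reach state 2 from state s, with t(state 2) = 0. Conditioning on the first step:
t(state 1) = 1 + 0.42·t(state 1) + 0.31·t(state 3)
t(state 3) = 1 + 0.3·t(state 1) + 0.4·t(state 3)
Solving: t(state 1) = 3.5686, t(state 3) = 3.4510.
Expected steps from state 3 to state 2: 3.4510.

3.4510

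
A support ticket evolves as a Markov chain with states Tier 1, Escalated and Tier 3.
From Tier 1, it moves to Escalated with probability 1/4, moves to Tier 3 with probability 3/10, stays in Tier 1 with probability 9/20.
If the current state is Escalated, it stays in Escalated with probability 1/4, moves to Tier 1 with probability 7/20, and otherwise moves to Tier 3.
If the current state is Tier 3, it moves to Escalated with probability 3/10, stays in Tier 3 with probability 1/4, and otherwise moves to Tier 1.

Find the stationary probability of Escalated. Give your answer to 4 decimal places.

0.2656

Let the stationary distribution be π with π = πP and π_1 + π_2 + π_3 = 1.
π_1 = 0.45·π_1 + 0.35·π_2 + 0.45·π_3
π_2 = 0.25·π_1 + 0.25·π_2 + 0.3·π_3
Solving with the normalization constraint gives π = (0.4234, 0.2656, 0.3110).
So the stationary probability of Escalated is 0.2656.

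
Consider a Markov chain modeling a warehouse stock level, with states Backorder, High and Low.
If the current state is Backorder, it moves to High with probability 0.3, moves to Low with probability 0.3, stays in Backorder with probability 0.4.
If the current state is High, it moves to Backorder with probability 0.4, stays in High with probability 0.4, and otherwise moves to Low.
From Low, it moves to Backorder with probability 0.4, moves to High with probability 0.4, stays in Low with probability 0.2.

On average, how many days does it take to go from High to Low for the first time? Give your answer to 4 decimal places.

Let t(s) be the expected number of days to first reach Low from state s, with t(Low) = 0. Conditioning on the first day:
t(Backorder) = 1 + 0.4·t(Backorder) + 0.3·t(High)
t(High) = 1 + 0.4·t(Backorder) + 0.4·t(High)
Solving: t(Backorder) = 3.7500, t(High) = 4.1667.
Expected days from High to Low: 4.1667.

4.1667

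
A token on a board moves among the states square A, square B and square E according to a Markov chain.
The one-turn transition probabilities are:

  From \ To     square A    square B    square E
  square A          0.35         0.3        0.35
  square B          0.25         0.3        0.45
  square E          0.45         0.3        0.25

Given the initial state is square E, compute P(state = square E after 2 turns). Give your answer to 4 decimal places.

Sum over the intermediate state after 1 turn:
P = P(square E→square A)·P(square A→square E) + P(square E→square B)·P(square B→square E) + P(square E→square E)·P(square E→square E)
  = 0.45×0.35 + 0.3×0.45 + 0.25×0.25
  = 0.1575 + 0.1350 + 0.0625 = 0.3550

0.3550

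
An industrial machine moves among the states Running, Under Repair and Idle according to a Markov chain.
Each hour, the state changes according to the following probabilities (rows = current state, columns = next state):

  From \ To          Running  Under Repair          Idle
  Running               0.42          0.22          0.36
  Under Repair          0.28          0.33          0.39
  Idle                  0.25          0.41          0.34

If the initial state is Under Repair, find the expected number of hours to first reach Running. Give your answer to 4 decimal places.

3.7194

Let t(s) be the expected number of hours to first reach Running from state s, with t(Running) = 0. Conditioning on the first hour:
t(Under Repair) = 1 + 0.33·t(Under Repair) + 0.39·t(Idle)
t(Idle) = 1 + 0.41·t(Under Repair) + 0.34·t(Idle)
Solving: t(Under Repair) = 3.7194, t(Idle) = 3.8257.
Expected hours from Under Repair to Running: 3.7194.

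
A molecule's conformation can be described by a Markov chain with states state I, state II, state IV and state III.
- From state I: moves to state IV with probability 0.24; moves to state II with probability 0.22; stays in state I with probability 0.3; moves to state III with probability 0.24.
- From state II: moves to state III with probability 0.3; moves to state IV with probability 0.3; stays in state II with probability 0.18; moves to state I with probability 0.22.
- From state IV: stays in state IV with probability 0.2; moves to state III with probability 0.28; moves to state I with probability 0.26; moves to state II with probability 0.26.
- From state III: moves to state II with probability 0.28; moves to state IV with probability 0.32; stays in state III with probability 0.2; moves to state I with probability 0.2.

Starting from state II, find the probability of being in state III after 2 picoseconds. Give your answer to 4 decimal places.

Propagate the distribution vector 2 picoseconds from state II.
After 0 picoseconds: (0.0000, 1.0000, 0.0000, 0.0000)
After 1 picosecond: (0.2200, 0.1800, 0.3000, 0.3000)
After 2 picoseconds: (0.2436, 0.2428, 0.2628, 0.2508)
P(in state III after 2 picoseconds) = 0.2508

0.2508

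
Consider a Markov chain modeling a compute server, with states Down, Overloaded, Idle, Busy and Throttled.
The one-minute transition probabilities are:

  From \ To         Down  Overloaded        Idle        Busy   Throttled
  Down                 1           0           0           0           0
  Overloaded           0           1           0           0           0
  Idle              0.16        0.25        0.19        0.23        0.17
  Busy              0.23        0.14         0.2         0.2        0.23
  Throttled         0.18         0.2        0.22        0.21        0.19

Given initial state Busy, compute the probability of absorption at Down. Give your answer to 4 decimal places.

Let h(s) be the probability of absorption at Down starting from transient state s. Then h(Down) = 1 and h(Overloaded) = 0. By first-step analysis:
h(Idle) = 0.16·1 + 0.25·0 + 0.19·h(Idle) + 0.23·h(Busy) + 0.17·h(Throttled)
h(Busy) = 0.23·1 + 0.14·0 + 0.2·h(Idle) + 0.2·h(Busy) + 0.23·h(Throttled)
h(Throttled) = 0.18·1 + 0.2·0 + 0.22·h(Idle) + 0.21·h(Busy) + 0.19·h(Throttled)
Solving: h(Idle) = 0.4528, h(Busy) = 0.5402, h(Throttled) = 0.4852.
Starting from Busy, the probability is 0.5402.

0.5402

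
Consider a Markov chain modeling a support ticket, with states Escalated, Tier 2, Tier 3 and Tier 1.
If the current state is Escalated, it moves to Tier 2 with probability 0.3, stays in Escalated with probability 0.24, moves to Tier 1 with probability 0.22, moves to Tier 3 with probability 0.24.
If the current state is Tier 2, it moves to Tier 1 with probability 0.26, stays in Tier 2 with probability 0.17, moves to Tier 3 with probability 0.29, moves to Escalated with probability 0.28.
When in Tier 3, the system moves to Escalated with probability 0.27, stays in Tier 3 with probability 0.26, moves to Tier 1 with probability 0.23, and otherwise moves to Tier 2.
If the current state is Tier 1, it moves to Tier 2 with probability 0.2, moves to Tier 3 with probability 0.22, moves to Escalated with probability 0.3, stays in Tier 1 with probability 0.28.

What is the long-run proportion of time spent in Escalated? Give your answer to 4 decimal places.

Let the stationary distribution be π with π = πP and π_1 + π_2 + π_3 + π_4 = 1.
π_1 = 0.24·π_1 + 0.28·π_2 + 0.27·π_3 + 0.3·π_4
π_2 = 0.3·π_1 + 0.17·π_2 + 0.24·π_3 + 0.2·π_4
π_3 = 0.24·π_1 + 0.29·π_2 + 0.26·π_3 + 0.22·π_4
Solving with the normalization constraint gives π = (0.2716, 0.2303, 0.2516, 0.2465).
So the stationary probability of Escalated is 0.2716.

0.2716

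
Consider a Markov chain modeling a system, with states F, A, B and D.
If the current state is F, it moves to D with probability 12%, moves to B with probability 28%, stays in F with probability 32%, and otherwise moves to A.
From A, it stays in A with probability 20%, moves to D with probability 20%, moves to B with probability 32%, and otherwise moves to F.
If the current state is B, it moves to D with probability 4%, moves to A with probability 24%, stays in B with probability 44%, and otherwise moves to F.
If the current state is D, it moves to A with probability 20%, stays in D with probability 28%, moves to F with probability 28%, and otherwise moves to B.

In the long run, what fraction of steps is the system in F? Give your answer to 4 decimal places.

0.2917

Let the stationary distribution be π with π = πP and π_1 + π_2 + π_3 + π_4 = 1.
π_1 = 0.32·π_1 + 0.28·π_2 + 0.28·π_3 + 0.28·π_4
π_2 = 0.28·π_1 + 0.2·π_2 + 0.24·π_3 + 0.2·π_4
π_3 = 0.28·π_1 + 0.32·π_2 + 0.44·π_3 + 0.24·π_4
Solving with the normalization constraint gives π = (0.2917, 0.2369, 0.3383, 0.1332).
So the stationary probability of F is 0.2917.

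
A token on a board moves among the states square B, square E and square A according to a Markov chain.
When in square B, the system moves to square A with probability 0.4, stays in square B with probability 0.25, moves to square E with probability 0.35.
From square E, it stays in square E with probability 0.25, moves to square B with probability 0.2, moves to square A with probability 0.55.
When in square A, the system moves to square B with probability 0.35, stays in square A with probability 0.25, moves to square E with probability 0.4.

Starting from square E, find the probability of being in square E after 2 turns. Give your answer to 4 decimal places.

Sum over the intermediate state after 1 turn:
P = P(square E→square B)·P(square B→square E) + P(square E→square E)·P(square E→square E) + P(square E→square A)·P(square A→square E)
  = 0.2×0.35 + 0.25×0.25 + 0.55×0.4
  = 0.0700 + 0.0625 + 0.2200 = 0.3525

0.3525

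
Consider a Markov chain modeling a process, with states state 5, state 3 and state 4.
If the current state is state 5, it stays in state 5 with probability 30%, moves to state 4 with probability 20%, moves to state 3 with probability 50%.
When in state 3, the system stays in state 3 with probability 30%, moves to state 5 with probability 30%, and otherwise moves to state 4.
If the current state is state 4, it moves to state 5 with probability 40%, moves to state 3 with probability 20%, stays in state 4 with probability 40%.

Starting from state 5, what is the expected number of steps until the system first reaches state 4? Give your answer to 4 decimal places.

3.5294

Let t(s) be the expected number of steps to first reach state 4 from state s, with t(state 4) = 0. Conditioning on the first step:
t(state 5) = 1 + 0.3·t(state 5) + 0.5·t(state 3)
t(state 3) = 1 + 0.3·t(state 5) + 0.3·t(state 3)
Solving: t(state 5) = 3.5294, t(state 3) = 2.9412.
Expected steps from state 5 to state 4: 3.5294.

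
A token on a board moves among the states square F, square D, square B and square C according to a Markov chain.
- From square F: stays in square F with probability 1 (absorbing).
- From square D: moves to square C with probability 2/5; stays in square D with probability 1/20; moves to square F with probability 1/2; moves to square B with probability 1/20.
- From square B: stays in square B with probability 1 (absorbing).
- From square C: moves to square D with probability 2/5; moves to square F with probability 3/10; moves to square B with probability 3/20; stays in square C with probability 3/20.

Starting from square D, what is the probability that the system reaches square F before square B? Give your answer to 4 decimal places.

0.8417

Let h(s) be the probability of absorption at square F starting from transient state s. Then h(square F) = 1 and h(square B) = 0. By first-step analysis:
h(square D) = 0.5·1 + 0.05·h(square D) + 0.05·0 + 0.4·h(square C)
h(square C) = 0.3·1 + 0.4·h(square D) + 0.15·0 + 0.15·h(square C)
Solving: h(square D) = 0.8417, h(square C) = 0.7490.
Starting from square D, the probability is 0.8417.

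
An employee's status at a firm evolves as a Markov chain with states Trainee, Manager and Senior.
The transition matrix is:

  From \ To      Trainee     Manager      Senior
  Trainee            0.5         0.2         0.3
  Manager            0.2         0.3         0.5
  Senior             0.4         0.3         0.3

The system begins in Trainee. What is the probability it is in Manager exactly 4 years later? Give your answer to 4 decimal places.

Propagate the distribution vector 4 years from Trainee.
After 0 years: (1.0000, 0.0000, 0.0000)
After 1 year: (0.5000, 0.2000, 0.3000)
After 2 years: (0.4100, 0.2500, 0.3400)
After 3 years: (0.3910, 0.2590, 0.3500)
After 4 years: (0.3873, 0.2609, 0.3518)
P(in Manager after 4 years) = 0.2609

0.2609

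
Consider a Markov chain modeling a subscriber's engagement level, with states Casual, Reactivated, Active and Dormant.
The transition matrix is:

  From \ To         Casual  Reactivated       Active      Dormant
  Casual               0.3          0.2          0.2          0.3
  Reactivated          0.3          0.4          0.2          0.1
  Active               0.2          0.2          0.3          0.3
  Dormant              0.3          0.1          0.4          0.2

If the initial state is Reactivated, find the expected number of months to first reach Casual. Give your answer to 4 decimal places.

3.6493

Let t(s) be the expected number of months to first reach Casual from state s, with t(Casual) = 0. Conditioning on the first month:
t(Reactivated) = 1 + 0.4·t(Reactivated) + 0.2·t(Active) + 0.1·t(Dormant)
t(Active) = 1 + 0.2·t(Reactivated) + 0.3·t(Active) + 0.3·t(Dormant)
t(Dormant) = 1 + 0.1·t(Reactivated) + 0.4·t(Active) + 0.2·t(Dormant)
Solving: t(Reactivated) = 3.6493, t(Active) = 4.0758, t(Dormant) = 3.7441.
Expected months from Reactivated to Casual: 3.6493.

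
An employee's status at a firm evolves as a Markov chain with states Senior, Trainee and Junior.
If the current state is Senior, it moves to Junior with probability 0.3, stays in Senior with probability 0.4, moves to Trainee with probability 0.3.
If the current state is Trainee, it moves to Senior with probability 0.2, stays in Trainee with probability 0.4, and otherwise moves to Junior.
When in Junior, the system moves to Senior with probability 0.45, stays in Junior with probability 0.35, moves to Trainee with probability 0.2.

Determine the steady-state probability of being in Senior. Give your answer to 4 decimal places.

0.3584

Let the stationary distribution be π with π = πP and π_1 + π_2 + π_3 = 1.
π_1 = 0.4·π_1 + 0.2·π_2 + 0.45·π_3
π_2 = 0.3·π_1 + 0.4·π_2 + 0.2·π_3
Solving with the normalization constraint gives π = (0.3584, 0.2948, 0.3468).
So the stationary probability of Senior is 0.3584.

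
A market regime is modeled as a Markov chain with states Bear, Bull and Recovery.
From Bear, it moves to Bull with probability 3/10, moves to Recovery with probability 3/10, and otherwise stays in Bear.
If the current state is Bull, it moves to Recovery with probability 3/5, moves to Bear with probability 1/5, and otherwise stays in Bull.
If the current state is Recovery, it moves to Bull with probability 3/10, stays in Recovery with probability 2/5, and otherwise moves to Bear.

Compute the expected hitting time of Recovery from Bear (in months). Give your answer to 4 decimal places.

Let t(s) be the expected number of months to first reach Recovery from state s, with t(Recovery) = 0. Conditioning on the first month:
t(Bear) = 1 + 0.4·t(Bear) + 0.3·t(Bull)
t(Bull) = 1 + 0.2·t(Bear) + 0.2·t(Bull)
Solving: t(Bear) = 2.6190, t(Bull) = 1.9048.
Expected months from Bear to Recovery: 2.6190.

2.6190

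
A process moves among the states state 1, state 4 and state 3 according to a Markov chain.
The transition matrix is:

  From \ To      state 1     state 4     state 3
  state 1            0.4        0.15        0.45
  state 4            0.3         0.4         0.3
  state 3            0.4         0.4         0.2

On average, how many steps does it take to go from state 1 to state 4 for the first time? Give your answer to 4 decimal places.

Let t(s) be the expected number of steps to first reach state 4 from state s, with t(state 4) = 0. Conditioning on the first step:
t(state 1) = 1 + 0.4·t(state 1) + 0.45·t(state 3)
t(state 3) = 1 + 0.4·t(state 1) + 0.2·t(state 3)
Solving: t(state 1) = 4.1667, t(state 3) = 3.3333.
Expected steps from state 1 to state 4: 4.1667.

4.1667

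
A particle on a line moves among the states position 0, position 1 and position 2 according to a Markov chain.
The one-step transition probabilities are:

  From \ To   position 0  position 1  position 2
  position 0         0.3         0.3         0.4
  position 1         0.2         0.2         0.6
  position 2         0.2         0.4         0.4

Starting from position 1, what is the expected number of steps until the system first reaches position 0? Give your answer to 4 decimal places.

Let t(s) be the expected number of steps to first reach position 0 from state s, with t(position 0) = 0. Conditioning on the first step:
t(position 1) = 1 + 0.2·t(position 1) + 0.6·t(position 2)
t(position 2) = 1 + 0.4·t(position 1) + 0.4·t(position 2)
Solving: t(position 1) = 5.0000, t(position 2) = 5.0000.
Expected steps from position 1 to position 0: 5.0000.

5.0000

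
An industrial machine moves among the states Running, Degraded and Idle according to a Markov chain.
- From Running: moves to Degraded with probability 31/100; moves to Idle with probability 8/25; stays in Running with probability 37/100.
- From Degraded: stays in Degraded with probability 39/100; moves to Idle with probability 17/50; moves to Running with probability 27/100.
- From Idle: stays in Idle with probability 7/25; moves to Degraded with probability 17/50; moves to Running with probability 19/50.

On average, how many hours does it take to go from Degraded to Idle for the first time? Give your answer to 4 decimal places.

Let t(s) be the expected number of hours to first reach Idle from state s, with t(Idle) = 0. Conditioning on the first hour:
t(Running) = 1 + 0.37·t(Running) + 0.31·t(Degraded)
t(Degraded) = 1 + 0.27·t(Running) + 0.39·t(Degraded)
Solving: t(Running) = 3.0605, t(Degraded) = 2.9940.
Expected hours from Degraded to Idle: 2.9940.

2.9940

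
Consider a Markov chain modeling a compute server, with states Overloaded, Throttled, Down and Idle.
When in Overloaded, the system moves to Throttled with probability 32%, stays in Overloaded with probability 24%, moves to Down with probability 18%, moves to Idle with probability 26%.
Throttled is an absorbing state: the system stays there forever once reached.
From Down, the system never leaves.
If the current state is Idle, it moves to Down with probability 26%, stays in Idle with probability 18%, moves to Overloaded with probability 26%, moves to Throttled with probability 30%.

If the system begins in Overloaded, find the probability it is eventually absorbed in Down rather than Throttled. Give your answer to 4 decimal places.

0.3873

Let h(s) be the probability of absorption at Down starting from transient state s. Then h(Down) = 1 and h(Throttled) = 0. By first-step analysis:
h(Overloaded) = 0.24·h(Overloaded) + 0.32·0 + 0.18·1 + 0.26·h(Idle)
h(Idle) = 0.26·h(Overloaded) + 0.3·0 + 0.26·1 + 0.18·h(Idle)
Solving: h(Overloaded) = 0.3873, h(Idle) = 0.4399.
Starting from Overloaded, the probability is 0.3873.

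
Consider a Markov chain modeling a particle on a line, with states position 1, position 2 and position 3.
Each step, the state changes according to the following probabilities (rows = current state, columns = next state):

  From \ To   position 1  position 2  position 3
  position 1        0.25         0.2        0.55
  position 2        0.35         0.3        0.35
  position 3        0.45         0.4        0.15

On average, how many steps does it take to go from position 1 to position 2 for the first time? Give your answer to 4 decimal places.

Let t(s) be the expected number of steps to first reach position 2 from state s, with t(position 2) = 0. Conditioning on the first step:
t(position 1) = 1 + 0.25·t(position 1) + 0.55·t(position 3)
t(position 3) = 1 + 0.45·t(position 1) + 0.15·t(position 3)
Solving: t(position 1) = 3.5897, t(position 3) = 3.0769.
Expected steps from position 1 to position 2: 3.5897.

3.5897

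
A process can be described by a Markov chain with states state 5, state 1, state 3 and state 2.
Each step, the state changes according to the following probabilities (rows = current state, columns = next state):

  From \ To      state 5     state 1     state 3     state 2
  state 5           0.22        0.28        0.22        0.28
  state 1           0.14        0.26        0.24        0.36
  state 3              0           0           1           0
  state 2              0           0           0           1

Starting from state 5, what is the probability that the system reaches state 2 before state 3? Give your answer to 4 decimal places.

Let h(s) be the probability of absorption at state 2 starting from transient state s. Then h(state 2) = 1 and h(state 3) = 0. By first-step analysis:
h(state 5) = 0.22·h(state 5) + 0.28·h(state 1) + 0.22·0 + 0.28·1
h(state 1) = 0.14·h(state 5) + 0.26·h(state 1) + 0.24·0 + 0.36·1
Solving: h(state 5) = 0.5725, h(state 1) = 0.5948.
Starting from state 5, the probability is 0.5725.

0.5725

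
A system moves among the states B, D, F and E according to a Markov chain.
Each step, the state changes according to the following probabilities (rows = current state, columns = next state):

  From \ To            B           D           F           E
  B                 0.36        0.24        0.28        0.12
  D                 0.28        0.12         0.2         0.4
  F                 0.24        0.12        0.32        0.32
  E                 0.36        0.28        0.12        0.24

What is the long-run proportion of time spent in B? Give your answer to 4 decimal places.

Let the stationary distribution be π with π = πP and π_1 + π_2 + π_3 + π_4 = 1.
π_1 = 0.36·π_1 + 0.28·π_2 + 0.24·π_3 + 0.36·π_4
π_2 = 0.24·π_1 + 0.12·π_2 + 0.12·π_3 + 0.28·π_4
π_3 = 0.28·π_1 + 0.2·π_2 + 0.32·π_3 + 0.12·π_4
Solving with the normalization constraint gives π = (0.3162, 0.1983, 0.2331, 0.2524).
So the stationary probability of B is 0.3162.

0.3162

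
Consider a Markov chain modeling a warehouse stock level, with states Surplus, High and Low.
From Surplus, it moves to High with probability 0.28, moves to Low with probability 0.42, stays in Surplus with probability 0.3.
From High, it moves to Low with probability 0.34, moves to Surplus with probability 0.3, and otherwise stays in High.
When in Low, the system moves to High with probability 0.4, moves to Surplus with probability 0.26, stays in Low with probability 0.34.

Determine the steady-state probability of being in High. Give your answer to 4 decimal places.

0.3517

Let the stationary distribution be π with π = πP and π_1 + π_2 + π_3 = 1.
π_1 = 0.3·π_1 + 0.3·π_2 + 0.26·π_3
π_2 = 0.28·π_1 + 0.36·π_2 + 0.4·π_3
Solving with the normalization constraint gives π = (0.2855, 0.3517, 0.3628).
So the stationary probability of High is 0.3517.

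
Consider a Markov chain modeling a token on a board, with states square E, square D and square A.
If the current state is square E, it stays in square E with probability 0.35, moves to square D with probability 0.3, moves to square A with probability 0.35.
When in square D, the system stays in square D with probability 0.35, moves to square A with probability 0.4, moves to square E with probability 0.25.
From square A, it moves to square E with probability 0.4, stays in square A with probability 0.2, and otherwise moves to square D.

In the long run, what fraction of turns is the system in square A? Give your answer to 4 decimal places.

Let the stationary distribution be π with π = πP and π_1 + π_2 + π_3 = 1.
π_1 = 0.35·π_1 + 0.25·π_2 + 0.4·π_3
π_2 = 0.3·π_1 + 0.35·π_2 + 0.4·π_3
Solving with the normalization constraint gives π = (0.3310, 0.3494, 0.3195).
So the stationary probability of square A is 0.3195.

0.3195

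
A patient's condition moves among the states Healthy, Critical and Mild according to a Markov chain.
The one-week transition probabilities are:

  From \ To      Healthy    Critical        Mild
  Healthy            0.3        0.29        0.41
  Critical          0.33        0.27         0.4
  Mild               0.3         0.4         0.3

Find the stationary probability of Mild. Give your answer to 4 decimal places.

0.3665

Let the stationary distribution be π with π = πP and π_1 + π_2 + π_3 = 1.
π_1 = 0.3·π_1 + 0.33·π_2 + 0.3·π_3
π_2 = 0.29·π_1 + 0.27·π_2 + 0.4·π_3
Solving with the normalization constraint gives π = (0.3097, 0.3238, 0.3665).
So the stationary probability of Mild is 0.3665.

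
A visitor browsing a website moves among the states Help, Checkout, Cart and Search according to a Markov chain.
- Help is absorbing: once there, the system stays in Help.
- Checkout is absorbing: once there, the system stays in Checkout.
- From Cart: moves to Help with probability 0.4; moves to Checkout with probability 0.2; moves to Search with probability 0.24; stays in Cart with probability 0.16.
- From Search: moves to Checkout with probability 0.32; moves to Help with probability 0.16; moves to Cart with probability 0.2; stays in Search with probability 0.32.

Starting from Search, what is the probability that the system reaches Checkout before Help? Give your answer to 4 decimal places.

Let h(s) be the probability of absorption at Checkout starting from transient state s. Then h(Checkout) = 1 and h(Help) = 0. By first-step analysis:
h(Cart) = 0.4·0 + 0.2·1 + 0.16·h(Cart) + 0.24·h(Search)
h(Search) = 0.16·0 + 0.32·1 + 0.2·h(Cart) + 0.32·h(Search)
Solving: h(Cart) = 0.4067, h(Search) = 0.5902.
Starting from Search, the probability is 0.5902.

0.5902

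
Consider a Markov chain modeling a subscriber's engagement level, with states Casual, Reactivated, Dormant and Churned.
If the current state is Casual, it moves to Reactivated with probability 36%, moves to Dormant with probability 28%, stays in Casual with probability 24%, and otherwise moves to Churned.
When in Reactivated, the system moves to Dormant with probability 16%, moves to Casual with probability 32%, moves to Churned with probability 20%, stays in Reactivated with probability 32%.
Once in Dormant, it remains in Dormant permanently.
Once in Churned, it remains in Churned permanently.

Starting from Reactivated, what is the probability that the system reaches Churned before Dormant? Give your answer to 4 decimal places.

Let h(s) be the probability of absorption at Churned starting from transient state s. Then h(Churned) = 1 and h(Dormant) = 0. By first-step analysis:
h(Casual) = 0.24·h(Casual) + 0.36·h(Reactivated) + 0.28·0 + 0.12·1
h(Reactivated) = 0.32·h(Casual) + 0.32·h(Reactivated) + 0.16·0 + 0.2·1
Solving: h(Casual) = 0.3825, h(Reactivated) = 0.4741.
Starting from Reactivated, the probability is 0.4741.

0.4741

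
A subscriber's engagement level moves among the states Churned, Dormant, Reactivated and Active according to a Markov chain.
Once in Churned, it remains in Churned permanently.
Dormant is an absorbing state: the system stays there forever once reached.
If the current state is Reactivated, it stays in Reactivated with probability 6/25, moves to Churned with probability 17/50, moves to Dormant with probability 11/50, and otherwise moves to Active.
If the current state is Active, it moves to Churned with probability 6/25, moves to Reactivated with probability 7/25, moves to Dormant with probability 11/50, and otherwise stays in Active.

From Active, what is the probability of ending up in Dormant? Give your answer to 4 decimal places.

0.4518

Let h(s) be the probability of absorption at Dormant starting from transient state s. Then h(Dormant) = 1 and h(Churned) = 0. By first-step analysis:
h(Reactivated) = 0.34·0 + 0.22·1 + 0.24·h(Reactivated) + 0.2·h(Active)
h(Active) = 0.24·0 + 0.22·1 + 0.28·h(Reactivated) + 0.26·h(Active)
Solving: h(Reactivated) = 0.4084, h(Active) = 0.4518.
Starting from Active, the probability is 0.4518.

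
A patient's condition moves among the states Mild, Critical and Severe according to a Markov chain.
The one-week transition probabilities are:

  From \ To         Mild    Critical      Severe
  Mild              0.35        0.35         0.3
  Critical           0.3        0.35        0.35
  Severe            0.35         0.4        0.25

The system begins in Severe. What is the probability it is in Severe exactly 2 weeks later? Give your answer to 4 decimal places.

Sum over the intermediate state after 1 week:
P = P(Severe→Mild)·P(Mild→Severe) + P(Severe→Critical)·P(Critical→Severe) + P(Severe→Severe)·P(Severe→Severe)
  = 0.35×0.3 + 0.4×0.35 + 0.25×0.25
  = 0.1050 + 0.1400 + 0.0625 = 0.3075

0.3075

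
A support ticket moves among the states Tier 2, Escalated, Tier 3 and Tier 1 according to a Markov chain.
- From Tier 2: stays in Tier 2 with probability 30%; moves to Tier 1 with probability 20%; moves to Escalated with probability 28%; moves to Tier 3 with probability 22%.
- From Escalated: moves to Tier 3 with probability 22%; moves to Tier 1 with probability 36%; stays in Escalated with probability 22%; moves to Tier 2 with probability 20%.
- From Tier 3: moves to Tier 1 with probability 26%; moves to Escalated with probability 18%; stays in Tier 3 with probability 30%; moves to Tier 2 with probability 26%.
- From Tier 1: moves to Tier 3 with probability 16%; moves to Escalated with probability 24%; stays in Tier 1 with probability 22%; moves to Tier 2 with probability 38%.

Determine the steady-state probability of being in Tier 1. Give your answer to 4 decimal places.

0.2558

Let the stationary distribution be π with π = πP and π_1 + π_2 + π_3 + π_4 = 1.
π_1 = 0.3·π_1 + 0.2·π_2 + 0.26·π_3 + 0.38·π_4
π_2 = 0.28·π_1 + 0.22·π_2 + 0.18·π_3 + 0.24·π_4
π_3 = 0.22·π_1 + 0.22·π_2 + 0.3·π_3 + 0.16·π_4
Solving with the normalization constraint gives π = (0.2882, 0.2335, 0.2224, 0.2558).
So the stationary probability of Tier 1 is 0.2558.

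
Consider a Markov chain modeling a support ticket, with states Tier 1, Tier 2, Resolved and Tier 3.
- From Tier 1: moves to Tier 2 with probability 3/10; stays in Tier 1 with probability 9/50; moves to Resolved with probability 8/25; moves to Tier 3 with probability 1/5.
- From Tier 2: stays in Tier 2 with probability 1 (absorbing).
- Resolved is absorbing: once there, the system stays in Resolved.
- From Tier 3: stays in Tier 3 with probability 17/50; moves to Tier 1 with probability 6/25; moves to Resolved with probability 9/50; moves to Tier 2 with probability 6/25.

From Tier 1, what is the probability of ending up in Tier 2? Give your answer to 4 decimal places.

0.4988

Let h(s) be the probability of absorption at Tier 2 starting from transient state s. Then h(Tier 2) = 1 and h(Resolved) = 0. By first-step analysis:
h(Tier 1) = 0.18·h(Tier 1) + 0.3·1 + 0.32·0 + 0.2·h(Tier 3)
h(Tier 3) = 0.24·h(Tier 1) + 0.24·1 + 0.18·0 + 0.34·h(Tier 3)
Solving: h(Tier 1) = 0.4988, h(Tier 3) = 0.5450.
Starting from Tier 1, the probability is 0.4988.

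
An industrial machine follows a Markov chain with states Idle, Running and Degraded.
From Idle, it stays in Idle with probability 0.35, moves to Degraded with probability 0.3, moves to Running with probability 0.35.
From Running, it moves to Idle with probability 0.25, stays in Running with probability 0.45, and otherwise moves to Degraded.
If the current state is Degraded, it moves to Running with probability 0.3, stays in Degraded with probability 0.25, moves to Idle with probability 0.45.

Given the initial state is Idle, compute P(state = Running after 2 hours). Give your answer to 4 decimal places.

Sum over the intermediate state after 1 hour:
P = P(Idle→Idle)·P(Idle→Running) + P(Idle→Running)·P(Running→Running) + P(Idle→Degraded)·P(Degraded→Running)
  = 0.35×0.35 + 0.35×0.45 + 0.3×0.3
  = 0.1225 + 0.1575 + 0.0900 = 0.3700

0.3700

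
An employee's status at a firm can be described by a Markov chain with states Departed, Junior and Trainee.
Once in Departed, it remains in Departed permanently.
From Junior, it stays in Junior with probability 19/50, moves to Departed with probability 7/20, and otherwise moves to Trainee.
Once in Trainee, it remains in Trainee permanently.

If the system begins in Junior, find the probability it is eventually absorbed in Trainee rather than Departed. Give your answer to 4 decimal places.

Let h(s) be the probability of absorption at Trainee starting from transient state s. Then h(Trainee) = 1 and h(Departed) = 0. By first-step analysis:
h(Junior) = 0.35·0 + 0.38·h(Junior) + 0.27·1
Solving: h(Junior) = 0.4355.
Starting from Junior, the probability is 0.4355.

0.4355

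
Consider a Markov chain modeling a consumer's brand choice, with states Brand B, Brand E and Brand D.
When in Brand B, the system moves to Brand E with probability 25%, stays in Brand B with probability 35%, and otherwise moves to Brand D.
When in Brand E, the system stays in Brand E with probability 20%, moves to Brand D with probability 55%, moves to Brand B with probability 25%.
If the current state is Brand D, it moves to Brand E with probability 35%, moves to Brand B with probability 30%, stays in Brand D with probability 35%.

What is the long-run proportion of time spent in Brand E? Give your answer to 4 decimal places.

0.2782

Let the stationary distribution be π with π = πP and π_1 + π_2 + π_3 = 1.
π_1 = 0.35·π_1 + 0.25·π_2 + 0.3·π_3
π_2 = 0.25·π_1 + 0.2·π_2 + 0.35·π_3
Solving with the normalization constraint gives π = (0.3011, 0.2782, 0.4207).
So the stationary probability of Brand E is 0.2782.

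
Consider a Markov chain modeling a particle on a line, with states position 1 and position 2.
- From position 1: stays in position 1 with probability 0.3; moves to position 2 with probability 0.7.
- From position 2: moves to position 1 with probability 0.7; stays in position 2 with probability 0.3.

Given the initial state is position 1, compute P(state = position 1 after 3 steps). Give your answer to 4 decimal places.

Propagate the distribution vector 3 steps from position 1.
After 0 steps: (1.0000, 0.0000)
After 1 step: (0.3000, 0.7000)
After 2 steps: (0.5800, 0.4200)
After 3 steps: (0.4680, 0.5320)
P(in position 1 after 3 steps) = 0.4680

0.4680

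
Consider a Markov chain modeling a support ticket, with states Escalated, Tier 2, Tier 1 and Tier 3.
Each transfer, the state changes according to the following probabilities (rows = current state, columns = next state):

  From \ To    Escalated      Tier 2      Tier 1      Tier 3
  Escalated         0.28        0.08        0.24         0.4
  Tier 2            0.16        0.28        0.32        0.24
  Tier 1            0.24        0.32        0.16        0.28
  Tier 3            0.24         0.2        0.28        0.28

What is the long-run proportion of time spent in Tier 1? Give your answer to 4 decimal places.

0.2496

Let the stationary distribution be π with π = πP and π_1 + π_2 + π_3 + π_4 = 1.
π_1 = 0.28·π_1 + 0.16·π_2 + 0.24·π_3 + 0.24·π_4
π_2 = 0.08·π_1 + 0.28·π_2 + 0.32·π_3 + 0.2·π_4
π_3 = 0.24·π_1 + 0.32·π_2 + 0.16·π_3 + 0.28·π_4
Solving with the normalization constraint gives π = (0.2317, 0.2197, 0.2496, 0.2990).
So the stationary probability of Tier 1 is 0.2496.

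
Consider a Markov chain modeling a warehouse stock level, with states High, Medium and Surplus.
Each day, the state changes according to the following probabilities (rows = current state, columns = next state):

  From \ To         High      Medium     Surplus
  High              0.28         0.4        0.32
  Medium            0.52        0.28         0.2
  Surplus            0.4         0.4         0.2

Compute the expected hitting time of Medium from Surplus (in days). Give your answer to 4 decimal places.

2.5000

Let t(s) be the expected number of days to first reach Medium from state s, with t(Medium) = 0. Conditioning on the first day:
t(High) = 1 + 0.28·t(High) + 0.32·t(Surplus)
t(Surplus) = 1 + 0.4·t(High) + 0.2·t(Surplus)
Solving: t(High) = 2.5000, t(Surplus) = 2.5000.
Expected days from Surplus to Medium: 2.5000.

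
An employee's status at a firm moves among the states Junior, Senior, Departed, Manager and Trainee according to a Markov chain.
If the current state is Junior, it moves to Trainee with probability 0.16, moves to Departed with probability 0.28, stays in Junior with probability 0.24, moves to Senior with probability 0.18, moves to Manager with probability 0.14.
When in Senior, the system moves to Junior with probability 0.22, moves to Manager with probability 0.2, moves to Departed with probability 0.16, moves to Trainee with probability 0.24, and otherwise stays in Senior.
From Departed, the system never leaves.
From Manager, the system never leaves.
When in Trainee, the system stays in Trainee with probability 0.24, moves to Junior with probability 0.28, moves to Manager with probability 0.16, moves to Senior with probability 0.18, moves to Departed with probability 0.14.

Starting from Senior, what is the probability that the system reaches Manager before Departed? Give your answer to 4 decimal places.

0.4899

Let h(s) be the probability of absorption at Manager starting from transient state s. Then h(Manager) = 1 and h(Departed) = 0. By first-step analysis:
h(Junior) = 0.24·h(Junior) + 0.18·h(Senior) + 0.28·0 + 0.14·1 + 0.16·h(Trainee)
h(Senior) = 0.22·h(Junior) + 0.18·h(Senior) + 0.16·0 + 0.2·1 + 0.24·h(Trainee)
h(Trainee) = 0.28·h(Junior) + 0.18·h(Senior) + 0.14·0 + 0.16·1 + 0.24·h(Trainee)
Solving: h(Junior) = 0.4000, h(Senior) = 0.4899, h(Trainee) = 0.4739.
Starting from Senior, the probability is 0.4899.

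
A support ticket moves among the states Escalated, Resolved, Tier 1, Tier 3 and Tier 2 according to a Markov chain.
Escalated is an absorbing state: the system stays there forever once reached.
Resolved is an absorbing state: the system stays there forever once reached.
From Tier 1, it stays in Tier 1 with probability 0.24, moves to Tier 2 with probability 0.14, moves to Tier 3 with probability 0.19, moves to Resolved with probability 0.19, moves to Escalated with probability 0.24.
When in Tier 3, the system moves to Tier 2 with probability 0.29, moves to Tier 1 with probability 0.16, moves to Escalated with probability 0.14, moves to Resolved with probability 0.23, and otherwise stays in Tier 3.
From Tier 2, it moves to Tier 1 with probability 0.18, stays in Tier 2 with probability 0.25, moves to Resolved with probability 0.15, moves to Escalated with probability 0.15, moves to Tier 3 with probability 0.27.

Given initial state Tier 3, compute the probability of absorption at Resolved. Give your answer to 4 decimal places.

0.5580

Let h(s) be the probability of absorption at Resolved starting from transient state s. Then h(Resolved) = 1 and h(Escalated) = 0. By first-step analysis:
h(Tier 1) = 0.24·0 + 0.19·1 + 0.24·h(Tier 1) + 0.19·h(Tier 3) + 0.14·h(Tier 2)
h(Tier 3) = 0.14·0 + 0.23·1 + 0.16·h(Tier 1) + 0.18·h(Tier 3) + 0.29·h(Tier 2)
h(Tier 2) = 0.15·0 + 0.15·1 + 0.18·h(Tier 1) + 0.27·h(Tier 3) + 0.25·h(Tier 2)
Solving: h(Tier 1) = 0.4848, h(Tier 3) = 0.5580, h(Tier 2) = 0.5172.
Starting from Tier 3, the probability is 0.5580.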